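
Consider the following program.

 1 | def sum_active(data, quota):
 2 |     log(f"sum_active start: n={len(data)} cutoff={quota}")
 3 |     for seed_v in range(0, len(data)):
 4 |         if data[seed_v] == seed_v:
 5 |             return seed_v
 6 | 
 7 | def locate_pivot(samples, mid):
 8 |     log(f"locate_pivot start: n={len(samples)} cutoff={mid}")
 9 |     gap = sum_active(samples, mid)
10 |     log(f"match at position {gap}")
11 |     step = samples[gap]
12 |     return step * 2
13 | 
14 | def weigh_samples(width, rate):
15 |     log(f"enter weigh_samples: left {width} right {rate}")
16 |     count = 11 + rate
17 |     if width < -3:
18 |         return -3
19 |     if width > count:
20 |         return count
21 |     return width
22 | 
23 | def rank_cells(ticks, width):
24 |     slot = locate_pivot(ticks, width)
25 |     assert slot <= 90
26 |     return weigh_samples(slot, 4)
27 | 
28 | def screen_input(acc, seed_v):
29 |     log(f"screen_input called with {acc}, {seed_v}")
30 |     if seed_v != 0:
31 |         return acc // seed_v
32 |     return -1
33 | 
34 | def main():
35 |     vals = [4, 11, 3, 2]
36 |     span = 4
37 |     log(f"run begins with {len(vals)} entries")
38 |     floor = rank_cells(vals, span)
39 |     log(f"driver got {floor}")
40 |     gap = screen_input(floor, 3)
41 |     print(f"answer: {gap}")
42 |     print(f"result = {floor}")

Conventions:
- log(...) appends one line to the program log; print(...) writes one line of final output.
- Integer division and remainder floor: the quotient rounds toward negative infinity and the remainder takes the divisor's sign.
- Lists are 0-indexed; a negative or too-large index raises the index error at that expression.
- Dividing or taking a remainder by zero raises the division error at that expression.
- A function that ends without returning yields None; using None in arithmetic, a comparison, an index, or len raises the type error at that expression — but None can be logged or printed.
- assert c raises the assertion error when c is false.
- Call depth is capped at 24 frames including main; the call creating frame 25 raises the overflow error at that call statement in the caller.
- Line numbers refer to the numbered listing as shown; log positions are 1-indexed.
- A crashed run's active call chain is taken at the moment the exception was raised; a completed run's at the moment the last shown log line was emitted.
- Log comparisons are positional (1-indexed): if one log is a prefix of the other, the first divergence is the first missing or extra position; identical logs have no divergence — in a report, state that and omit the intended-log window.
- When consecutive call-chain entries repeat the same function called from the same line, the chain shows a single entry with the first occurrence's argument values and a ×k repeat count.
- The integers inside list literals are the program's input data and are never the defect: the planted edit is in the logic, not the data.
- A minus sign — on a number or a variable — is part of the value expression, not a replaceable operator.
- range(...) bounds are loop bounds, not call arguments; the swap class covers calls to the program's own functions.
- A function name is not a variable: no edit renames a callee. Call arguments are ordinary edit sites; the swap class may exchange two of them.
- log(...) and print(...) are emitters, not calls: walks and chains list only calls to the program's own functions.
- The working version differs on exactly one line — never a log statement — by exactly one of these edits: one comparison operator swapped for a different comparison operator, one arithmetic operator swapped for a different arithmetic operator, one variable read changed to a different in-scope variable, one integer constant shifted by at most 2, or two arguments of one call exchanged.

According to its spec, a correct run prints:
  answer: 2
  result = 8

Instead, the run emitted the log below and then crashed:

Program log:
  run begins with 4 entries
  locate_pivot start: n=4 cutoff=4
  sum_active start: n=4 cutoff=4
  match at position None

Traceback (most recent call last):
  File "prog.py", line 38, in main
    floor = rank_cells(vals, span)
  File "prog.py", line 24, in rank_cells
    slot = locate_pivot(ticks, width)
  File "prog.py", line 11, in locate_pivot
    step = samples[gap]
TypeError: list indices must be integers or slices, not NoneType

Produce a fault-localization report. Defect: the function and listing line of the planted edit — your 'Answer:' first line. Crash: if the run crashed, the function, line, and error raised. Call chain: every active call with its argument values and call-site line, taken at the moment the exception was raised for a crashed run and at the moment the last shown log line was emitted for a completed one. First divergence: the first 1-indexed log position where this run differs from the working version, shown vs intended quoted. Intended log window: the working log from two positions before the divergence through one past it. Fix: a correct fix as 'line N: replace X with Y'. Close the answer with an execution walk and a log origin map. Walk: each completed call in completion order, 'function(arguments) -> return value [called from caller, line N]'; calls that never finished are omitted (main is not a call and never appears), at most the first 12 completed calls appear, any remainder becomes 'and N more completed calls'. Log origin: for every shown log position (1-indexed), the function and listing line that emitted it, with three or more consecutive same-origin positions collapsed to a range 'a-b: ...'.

Answer: the defect is in sum_active at line 4.
The tell: At log position 4 the runs split — shown 'match at position None', but the working version logs 'match at position 0'.
Crash: locate_pivot, line 11, TypeError.
Call chain: main -> rank_cells([4, 11, 3, 2], 4) (called at line 38) -> locate_pivot([4, 11, 3, 2], 4) (called at line 24).
First divergence: position 4 — the shown line 'match at position None' should read 'match at position 0'.
Intended log window:
  2: locate_pivot start: n=4 cutoff=4
  3: sum_active start: n=4 cutoff=4
  4: match at position 0
  5: enter weigh_samples: left 8 right 4
Execution walk:
  sum_active([4, 11, 3, 2], 4) -> None  [called from locate_pivot, line 9]
Log origin:
  1: logged in main at line 37
  2: logged in locate_pivot at line 8
  3: logged in sum_active at line 2
  4: logged in locate_pivot at line 10
A correct fix: line 4: replace `data[seed_v] == seed_v` with `data[seed_v] == quota`.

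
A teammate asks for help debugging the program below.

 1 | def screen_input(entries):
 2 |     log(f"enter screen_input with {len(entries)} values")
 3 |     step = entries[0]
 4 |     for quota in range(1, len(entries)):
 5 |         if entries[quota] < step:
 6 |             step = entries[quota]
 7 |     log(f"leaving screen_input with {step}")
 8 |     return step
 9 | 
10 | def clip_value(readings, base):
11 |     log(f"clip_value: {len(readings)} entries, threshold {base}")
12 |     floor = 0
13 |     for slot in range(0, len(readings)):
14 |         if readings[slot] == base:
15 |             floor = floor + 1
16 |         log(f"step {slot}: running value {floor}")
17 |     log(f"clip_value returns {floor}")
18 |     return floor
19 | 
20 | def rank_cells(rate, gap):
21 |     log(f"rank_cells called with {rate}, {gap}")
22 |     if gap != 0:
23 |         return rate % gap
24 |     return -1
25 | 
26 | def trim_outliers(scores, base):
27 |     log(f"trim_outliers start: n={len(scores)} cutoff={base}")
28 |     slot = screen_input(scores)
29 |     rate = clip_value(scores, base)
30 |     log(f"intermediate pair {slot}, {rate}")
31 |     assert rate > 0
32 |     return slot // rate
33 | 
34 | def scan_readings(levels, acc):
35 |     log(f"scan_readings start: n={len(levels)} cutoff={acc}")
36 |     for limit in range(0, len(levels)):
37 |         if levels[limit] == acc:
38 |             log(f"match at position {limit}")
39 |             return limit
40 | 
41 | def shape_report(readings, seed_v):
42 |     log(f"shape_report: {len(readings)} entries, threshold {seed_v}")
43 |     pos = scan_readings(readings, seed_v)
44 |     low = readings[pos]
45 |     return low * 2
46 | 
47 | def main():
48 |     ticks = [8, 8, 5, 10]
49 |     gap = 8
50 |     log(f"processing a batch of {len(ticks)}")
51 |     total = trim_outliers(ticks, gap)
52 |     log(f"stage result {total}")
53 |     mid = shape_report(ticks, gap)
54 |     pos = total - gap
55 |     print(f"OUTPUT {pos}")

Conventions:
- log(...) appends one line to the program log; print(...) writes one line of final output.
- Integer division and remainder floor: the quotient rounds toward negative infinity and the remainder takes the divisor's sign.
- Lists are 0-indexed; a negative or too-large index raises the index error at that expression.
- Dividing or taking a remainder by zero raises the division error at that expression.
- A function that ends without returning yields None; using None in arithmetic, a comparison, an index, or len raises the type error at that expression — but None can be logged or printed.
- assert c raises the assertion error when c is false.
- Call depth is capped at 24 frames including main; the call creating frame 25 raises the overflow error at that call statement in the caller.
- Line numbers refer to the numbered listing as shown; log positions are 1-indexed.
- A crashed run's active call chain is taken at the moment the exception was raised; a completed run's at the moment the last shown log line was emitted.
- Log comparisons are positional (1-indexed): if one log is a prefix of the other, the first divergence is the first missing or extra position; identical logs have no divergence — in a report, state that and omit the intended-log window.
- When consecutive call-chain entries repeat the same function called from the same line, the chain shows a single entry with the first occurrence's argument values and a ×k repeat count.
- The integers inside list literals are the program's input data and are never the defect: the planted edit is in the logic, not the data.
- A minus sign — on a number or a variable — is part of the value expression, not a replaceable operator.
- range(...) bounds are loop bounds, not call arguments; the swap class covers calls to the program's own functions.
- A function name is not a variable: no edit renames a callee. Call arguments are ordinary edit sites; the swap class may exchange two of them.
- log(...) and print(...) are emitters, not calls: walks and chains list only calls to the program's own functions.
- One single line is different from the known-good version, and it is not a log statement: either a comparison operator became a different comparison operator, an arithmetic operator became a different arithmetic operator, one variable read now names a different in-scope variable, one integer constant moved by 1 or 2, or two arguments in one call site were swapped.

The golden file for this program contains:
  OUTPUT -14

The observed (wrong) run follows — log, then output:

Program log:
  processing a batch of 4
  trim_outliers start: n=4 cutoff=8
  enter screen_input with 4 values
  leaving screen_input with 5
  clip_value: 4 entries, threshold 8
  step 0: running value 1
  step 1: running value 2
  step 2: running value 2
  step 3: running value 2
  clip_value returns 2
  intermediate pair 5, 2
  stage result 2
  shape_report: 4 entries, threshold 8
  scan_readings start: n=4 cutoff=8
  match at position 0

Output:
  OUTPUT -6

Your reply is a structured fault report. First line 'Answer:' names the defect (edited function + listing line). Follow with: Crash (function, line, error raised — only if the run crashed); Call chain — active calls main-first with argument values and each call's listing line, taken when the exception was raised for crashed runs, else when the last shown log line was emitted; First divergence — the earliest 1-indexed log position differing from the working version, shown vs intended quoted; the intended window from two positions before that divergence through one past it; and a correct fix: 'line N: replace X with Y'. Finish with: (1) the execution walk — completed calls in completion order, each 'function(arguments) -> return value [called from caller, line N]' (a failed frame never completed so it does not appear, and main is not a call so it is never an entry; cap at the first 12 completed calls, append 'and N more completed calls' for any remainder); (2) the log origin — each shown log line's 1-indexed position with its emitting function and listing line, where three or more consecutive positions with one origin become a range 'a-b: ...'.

Answer: the defect is in main at line 54.
The tell: The logs agree in full; only the final output differs.
Call chain: main -> shape_report([8, 8, 5, 10], 8) (called at line 53) -> scan_readings([8, 8, 5, 10], 8) (called at line 43).
First divergence: none; the two logs match at every position.
Execution walk:
  screen_input([8, 8, 5, 10]) -> 5  [called from trim_outliers, line 28]
  clip_value([8, 8, 5, 10], 8) -> 2  [called from trim_outliers, line 29]
  trim_outliers([8, 8, 5, 10], 8) -> 2  [called from main, line 51]
  scan_readings([8, 8, 5, 10], 8) -> 0  [called from shape_report, line 43]
  shape_report([8, 8, 5, 10], 8) -> 16  [called from main, line 53]
Log origin:
  1: emitted by main (line 50)
  2: emitted by trim_outliers (line 27)
  3: emitted by screen_input (line 2)
  4: emitted by screen_input (line 7)
  5: emitted by clip_value (line 11)
  6-9: emitted by clip_value (line 16)
  10: emitted by clip_value (line 17)
  11: emitted by trim_outliers (line 30)
  12: emitted by main (line 52)
  13: emitted by shape_report (line 42)
  14: emitted by scan_readings (line 35)
  15: emitted by scan_readings (line 38)
A correct fix: line 54: replace `gap` with `mid`.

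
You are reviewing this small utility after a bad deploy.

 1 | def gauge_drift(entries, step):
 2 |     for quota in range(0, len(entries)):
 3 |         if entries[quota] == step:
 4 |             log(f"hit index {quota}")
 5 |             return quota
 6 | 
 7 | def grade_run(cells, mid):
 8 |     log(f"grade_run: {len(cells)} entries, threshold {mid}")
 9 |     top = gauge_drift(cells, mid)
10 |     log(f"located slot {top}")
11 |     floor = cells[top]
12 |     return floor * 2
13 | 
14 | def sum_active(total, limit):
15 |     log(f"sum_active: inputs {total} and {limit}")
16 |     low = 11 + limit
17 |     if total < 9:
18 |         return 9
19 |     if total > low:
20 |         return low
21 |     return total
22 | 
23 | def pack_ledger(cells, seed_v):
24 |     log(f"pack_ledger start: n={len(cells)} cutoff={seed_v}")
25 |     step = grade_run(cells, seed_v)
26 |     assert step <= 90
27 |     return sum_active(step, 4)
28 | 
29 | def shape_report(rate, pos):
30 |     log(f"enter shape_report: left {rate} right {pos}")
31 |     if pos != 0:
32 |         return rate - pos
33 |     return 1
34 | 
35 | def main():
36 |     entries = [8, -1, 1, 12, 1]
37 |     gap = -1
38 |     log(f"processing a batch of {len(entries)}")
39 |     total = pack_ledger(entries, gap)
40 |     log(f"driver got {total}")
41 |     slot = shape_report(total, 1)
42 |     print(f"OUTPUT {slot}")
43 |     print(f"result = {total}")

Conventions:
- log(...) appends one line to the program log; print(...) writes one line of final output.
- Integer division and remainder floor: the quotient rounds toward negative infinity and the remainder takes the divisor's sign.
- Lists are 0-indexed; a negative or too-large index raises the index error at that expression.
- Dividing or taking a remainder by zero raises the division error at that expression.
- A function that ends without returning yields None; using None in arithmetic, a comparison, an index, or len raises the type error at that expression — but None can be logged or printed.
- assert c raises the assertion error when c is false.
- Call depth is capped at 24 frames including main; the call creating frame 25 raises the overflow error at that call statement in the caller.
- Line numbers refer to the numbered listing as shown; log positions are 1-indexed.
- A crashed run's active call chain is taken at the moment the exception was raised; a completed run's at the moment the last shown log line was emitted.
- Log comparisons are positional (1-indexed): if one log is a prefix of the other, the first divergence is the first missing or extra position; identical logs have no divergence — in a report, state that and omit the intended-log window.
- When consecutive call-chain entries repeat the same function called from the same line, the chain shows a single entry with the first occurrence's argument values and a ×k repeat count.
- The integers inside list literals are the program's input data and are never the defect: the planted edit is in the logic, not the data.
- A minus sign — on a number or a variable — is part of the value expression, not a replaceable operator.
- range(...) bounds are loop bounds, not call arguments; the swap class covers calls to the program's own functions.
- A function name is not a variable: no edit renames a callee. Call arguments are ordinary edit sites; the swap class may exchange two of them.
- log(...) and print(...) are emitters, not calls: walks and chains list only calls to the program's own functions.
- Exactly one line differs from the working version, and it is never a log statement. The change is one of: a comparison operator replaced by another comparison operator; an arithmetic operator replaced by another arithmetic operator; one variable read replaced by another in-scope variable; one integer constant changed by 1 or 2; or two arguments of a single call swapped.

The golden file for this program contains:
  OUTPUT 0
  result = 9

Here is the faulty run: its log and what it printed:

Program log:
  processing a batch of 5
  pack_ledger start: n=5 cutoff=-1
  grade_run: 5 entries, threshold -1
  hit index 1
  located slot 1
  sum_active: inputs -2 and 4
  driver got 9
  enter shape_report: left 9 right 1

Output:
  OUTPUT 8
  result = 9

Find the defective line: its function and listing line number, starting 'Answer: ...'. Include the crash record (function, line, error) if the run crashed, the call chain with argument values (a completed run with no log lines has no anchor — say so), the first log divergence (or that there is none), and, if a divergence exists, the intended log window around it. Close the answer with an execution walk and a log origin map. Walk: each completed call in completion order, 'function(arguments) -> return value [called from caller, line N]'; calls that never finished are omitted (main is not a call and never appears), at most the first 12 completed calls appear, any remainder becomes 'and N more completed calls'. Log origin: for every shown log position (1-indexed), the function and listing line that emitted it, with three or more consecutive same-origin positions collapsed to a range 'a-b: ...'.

Answer: the defect is in shape_report at line 32.
The tell: Every logged value matches the working version; the printed result is what differs.
Call chain: main -> shape_report(9, 1) (called at line 41).
First divergence: none; the two logs match at every position.
Execution walk:
  gauge_drift([8, -1, 1, 12, 1], -1) -> 1  [called from grade_run, line 9]
  grade_run([8, -1, 1, 12, 1], -1) -> -2  [called from pack_ledger, line 25]
  sum_active(-2, 4) -> 9  [called from pack_ledger, line 27]
  pack_ledger([8, -1, 1, 12, 1], -1) -> 9  [called from main, line 39]
  shape_report(9, 1) -> 8  [called from main, line 41]
Origin of each log line:
  1: logged in main at line 38
  2: logged in pack_ledger at line 24
  3: logged in grade_run at line 8
  4: logged in gauge_drift at line 4
  5: logged in grade_run at line 10
  6: logged in sum_active at line 15
  7: logged in main at line 40
  8: logged in shape_report at line 30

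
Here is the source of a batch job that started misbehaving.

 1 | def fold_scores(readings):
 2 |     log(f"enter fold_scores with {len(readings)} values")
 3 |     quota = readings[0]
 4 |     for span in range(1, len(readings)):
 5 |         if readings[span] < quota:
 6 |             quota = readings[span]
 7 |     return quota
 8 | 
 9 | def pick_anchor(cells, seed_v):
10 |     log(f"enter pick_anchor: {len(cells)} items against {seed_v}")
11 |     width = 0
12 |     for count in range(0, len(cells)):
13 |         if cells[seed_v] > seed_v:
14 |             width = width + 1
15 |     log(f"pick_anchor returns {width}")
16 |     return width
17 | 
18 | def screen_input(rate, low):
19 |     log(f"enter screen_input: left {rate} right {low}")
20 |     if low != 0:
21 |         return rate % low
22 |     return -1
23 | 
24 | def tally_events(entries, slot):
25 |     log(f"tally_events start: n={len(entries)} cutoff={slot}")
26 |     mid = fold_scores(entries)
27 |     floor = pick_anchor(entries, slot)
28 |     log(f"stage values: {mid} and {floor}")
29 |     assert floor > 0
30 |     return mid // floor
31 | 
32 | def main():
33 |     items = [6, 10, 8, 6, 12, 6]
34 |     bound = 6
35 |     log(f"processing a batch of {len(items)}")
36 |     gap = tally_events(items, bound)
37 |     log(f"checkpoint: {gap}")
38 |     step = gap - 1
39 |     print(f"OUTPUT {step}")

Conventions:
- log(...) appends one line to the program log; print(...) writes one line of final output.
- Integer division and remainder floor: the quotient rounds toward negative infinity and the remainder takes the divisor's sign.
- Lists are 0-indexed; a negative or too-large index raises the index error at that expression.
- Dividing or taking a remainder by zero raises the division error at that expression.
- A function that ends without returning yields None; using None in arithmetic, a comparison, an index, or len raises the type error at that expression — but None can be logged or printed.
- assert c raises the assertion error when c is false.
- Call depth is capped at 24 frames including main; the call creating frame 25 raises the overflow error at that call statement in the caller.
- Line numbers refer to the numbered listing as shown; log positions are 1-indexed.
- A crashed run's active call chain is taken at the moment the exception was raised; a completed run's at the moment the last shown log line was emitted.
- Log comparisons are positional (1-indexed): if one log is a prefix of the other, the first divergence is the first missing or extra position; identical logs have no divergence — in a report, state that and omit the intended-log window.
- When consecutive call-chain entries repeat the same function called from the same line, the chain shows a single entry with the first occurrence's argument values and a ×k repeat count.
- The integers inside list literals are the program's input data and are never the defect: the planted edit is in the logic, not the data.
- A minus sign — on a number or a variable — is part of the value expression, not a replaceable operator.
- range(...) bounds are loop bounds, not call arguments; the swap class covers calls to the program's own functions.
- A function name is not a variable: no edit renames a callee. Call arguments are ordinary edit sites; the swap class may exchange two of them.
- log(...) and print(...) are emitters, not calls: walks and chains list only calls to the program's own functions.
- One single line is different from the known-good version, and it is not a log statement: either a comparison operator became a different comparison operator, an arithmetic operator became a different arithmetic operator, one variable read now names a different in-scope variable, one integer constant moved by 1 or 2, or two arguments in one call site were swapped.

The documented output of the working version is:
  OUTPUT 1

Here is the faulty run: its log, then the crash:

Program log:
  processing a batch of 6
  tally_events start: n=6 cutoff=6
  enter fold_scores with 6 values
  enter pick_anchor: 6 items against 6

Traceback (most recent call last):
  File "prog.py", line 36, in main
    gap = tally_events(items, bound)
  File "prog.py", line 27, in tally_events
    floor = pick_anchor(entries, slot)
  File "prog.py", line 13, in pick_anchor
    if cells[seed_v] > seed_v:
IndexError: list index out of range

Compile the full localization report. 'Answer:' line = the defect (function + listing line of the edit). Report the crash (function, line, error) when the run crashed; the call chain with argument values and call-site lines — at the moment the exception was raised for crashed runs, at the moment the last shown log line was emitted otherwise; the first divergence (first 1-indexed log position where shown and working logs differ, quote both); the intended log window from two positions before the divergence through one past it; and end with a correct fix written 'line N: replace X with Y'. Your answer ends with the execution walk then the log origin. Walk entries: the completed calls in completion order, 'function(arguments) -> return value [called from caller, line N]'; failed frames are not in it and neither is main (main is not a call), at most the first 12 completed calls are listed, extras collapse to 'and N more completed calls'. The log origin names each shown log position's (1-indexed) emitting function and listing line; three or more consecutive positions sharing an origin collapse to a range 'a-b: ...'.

Answer: the defect is in pick_anchor at line 13.
Key fact: A complete run would log 'pick_anchor returns 3' next, but this one stopped at 4 lines.
Crash: pick_anchor, line 13, IndexError.
Call chain: main -> tally_events([6, 10, 8, 6, 12, 6], 6) (called at line 36) -> pick_anchor([6, 10, 8, 6, 12, 6], 6) (called at line 27).
First divergence: position 5 — after 4 matching lines the faulty run goes silent; intended next line 'pick_anchor returns 3'.
Intended log window:
  3: enter fold_scores with 6 values
  4: enter pick_anchor: 6 items against 6
  5: pick_anchor returns 3
  6: stage values: 6 and 3
Execution walk:
  fold_scores([6, 10, 8, 6, 12, 6]) -> 6  [called from tally_events, line 26]
Log origin:
  1 — main, line 35
  2 — tally_events, line 25
  3 — fold_scores, line 2
  4 — pick_anchor, line 10
A correct fix: line 13: replace `cells[seed_v]` with `cells[count]`.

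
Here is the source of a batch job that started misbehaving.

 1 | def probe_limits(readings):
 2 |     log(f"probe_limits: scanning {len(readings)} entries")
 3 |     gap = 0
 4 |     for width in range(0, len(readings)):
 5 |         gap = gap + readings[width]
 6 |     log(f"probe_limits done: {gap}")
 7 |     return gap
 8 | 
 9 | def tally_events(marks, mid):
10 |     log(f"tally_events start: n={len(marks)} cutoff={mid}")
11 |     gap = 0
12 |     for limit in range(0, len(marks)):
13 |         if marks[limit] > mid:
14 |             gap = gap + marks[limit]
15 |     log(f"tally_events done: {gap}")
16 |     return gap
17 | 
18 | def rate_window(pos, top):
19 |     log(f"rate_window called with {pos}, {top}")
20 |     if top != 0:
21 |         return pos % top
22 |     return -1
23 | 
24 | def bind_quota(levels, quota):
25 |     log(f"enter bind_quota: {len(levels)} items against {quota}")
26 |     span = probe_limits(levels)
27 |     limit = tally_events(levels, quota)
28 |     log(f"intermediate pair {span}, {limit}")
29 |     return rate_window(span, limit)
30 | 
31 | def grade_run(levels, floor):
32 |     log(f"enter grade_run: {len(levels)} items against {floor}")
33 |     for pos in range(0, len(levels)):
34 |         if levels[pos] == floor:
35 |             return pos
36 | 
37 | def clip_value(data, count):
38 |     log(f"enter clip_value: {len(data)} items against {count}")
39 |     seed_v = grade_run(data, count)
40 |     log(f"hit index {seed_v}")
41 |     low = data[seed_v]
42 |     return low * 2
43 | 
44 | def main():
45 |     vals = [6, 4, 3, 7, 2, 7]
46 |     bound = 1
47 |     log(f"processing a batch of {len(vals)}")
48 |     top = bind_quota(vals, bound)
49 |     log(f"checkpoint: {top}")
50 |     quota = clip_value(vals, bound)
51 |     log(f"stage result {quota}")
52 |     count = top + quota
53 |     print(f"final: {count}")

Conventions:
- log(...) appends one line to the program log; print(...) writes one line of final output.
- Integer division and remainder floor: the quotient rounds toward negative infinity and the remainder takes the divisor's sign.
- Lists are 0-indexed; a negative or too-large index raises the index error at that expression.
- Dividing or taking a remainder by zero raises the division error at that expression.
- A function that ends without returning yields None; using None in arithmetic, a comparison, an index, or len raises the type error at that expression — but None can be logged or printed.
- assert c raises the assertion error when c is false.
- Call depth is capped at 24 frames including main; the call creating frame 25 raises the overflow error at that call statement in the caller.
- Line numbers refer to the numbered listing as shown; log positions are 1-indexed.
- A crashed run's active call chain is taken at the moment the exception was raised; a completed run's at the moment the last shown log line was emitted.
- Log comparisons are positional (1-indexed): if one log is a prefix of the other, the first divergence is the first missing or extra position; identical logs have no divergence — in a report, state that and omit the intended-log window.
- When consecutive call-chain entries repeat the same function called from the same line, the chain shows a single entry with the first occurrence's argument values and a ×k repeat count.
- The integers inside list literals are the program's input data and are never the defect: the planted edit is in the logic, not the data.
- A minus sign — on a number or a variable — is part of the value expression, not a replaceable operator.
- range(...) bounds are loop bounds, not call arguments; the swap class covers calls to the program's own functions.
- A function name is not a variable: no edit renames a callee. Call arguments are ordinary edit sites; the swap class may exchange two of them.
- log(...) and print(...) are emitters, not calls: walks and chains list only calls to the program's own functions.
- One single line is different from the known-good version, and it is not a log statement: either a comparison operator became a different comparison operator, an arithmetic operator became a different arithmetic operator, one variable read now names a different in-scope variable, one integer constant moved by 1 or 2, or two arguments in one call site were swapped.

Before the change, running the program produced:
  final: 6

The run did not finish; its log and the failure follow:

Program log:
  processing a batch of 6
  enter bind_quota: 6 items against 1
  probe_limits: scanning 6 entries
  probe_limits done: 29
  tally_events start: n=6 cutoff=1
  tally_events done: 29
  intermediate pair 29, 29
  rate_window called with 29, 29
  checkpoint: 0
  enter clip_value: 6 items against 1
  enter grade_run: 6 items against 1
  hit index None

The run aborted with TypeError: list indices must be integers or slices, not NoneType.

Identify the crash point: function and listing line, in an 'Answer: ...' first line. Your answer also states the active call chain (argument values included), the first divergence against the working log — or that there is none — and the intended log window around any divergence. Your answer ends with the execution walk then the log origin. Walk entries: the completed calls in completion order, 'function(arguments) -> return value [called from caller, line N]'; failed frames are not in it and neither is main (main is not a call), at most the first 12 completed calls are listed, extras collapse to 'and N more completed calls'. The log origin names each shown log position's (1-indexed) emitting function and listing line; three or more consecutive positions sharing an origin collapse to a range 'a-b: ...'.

Answer: the error was raised in clip_value, line 41.
Key fact: Log line 2 is where behavior first shows: 'enter bind_quota: 6 items against 1' appears instead of 'enter bind_quota: 6 items against 2'.
Call chain: main -> clip_value([6, 4, 3, 7, 2, 7], 1) (called at line 50).
First divergence: position 2; shown 'enter bind_quota: 6 items against 1' vs intended 'enter bind_quota: 6 items against 2'.
Intended log window:
  1: processing a batch of 6
  2: enter bind_quota: 6 items against 2
  3: probe_limits: scanning 6 entries
Execution walk:
  probe_limits([6, 4, 3, 7, 2, 7]) -> 29  [called from bind_quota, line 26]
  tally_events([6, 4, 3, 7, 2, 7], 1) -> 29  [called from bind_quota, line 27]
  rate_window(29, 29) -> 0  [called from bind_quota, line 29]
  bind_quota([6, 4, 3, 7, 2, 7], 1) -> 0  [called from main, line 48]
  grade_run([6, 4, 3, 7, 2, 7], 1) -> None  [called from clip_value, line 39]
Log origins:
  1: logged in main at line 47
  2: logged in bind_quota at line 25
  3: logged in probe_limits at line 2
  4: logged in probe_limits at line 6
  5: logged in tally_events at line 10
  6: logged in tally_events at line 15
  7: logged in bind_quota at line 28
  8: logged in rate_window at line 19
  9: logged in main at line 49
  10: logged in clip_value at line 38
  11: logged in grade_run at line 32
  12: logged in clip_value at line 40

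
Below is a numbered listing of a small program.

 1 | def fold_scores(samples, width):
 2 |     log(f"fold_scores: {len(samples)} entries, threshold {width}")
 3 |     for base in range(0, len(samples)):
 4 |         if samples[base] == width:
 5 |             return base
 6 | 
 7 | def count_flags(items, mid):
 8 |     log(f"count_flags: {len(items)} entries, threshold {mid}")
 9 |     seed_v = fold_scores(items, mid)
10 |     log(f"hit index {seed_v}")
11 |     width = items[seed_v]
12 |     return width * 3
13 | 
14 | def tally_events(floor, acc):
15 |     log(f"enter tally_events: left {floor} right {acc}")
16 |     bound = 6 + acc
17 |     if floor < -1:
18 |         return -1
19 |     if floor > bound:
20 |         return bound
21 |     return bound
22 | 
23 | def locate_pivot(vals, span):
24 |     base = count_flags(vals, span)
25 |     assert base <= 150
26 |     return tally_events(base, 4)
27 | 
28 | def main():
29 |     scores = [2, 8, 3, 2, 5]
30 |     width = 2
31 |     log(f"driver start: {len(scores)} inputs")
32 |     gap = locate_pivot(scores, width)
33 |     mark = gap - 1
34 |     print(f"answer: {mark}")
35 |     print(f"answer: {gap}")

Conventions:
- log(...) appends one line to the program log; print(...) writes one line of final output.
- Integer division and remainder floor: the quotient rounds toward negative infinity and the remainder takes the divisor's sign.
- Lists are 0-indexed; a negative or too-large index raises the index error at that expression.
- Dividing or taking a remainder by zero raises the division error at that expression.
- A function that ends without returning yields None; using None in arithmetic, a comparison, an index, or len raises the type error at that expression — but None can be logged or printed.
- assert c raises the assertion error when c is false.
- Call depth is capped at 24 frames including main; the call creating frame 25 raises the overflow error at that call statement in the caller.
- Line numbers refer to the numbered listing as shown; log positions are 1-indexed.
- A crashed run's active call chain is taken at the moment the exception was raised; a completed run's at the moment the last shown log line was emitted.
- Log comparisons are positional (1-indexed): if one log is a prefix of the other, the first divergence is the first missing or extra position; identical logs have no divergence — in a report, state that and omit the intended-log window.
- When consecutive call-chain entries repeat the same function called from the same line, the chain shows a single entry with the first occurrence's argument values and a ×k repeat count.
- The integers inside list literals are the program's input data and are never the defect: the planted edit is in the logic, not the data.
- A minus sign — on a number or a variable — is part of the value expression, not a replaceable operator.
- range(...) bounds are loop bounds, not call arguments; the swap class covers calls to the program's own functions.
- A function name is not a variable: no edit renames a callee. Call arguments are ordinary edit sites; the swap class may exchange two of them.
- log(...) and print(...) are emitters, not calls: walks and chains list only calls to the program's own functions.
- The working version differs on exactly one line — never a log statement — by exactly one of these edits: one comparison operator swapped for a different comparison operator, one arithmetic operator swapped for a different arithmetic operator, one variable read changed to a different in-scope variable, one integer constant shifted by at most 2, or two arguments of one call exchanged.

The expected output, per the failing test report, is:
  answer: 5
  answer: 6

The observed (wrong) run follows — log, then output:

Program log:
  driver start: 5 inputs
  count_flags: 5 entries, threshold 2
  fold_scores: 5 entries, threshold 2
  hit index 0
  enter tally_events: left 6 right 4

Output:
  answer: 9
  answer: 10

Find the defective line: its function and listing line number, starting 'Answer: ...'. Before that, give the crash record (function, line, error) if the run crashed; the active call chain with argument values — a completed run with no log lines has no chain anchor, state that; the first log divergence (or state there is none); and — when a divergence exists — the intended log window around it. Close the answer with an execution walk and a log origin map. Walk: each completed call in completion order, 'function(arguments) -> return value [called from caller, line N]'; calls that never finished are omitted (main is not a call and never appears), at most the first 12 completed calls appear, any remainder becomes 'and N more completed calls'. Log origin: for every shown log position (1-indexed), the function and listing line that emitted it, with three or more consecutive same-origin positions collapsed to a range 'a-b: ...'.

Answer: the defect is in tally_events at line 21.
Core observation: Log streams are identical — the defect surfaces only in the printed output.
Call chain: main -> locate_pivot([2, 8, 3, 2, 5], 2) (called at line 32) -> tally_events(6, 4) (called at line 26).
First divergence: none; the two logs match at every position.
Execution walk:
  fold_scores([2, 8, 3, 2, 5], 2) -> 0  [called from count_flags, line 9]
  count_flags([2, 8, 3, 2, 5], 2) -> 6  [called from locate_pivot, line 24]
  tally_events(6, 4) -> 10  [called from locate_pivot, line 26]
  locate_pivot([2, 8, 3, 2, 5], 2) -> 10  [called from main, line 32]
Origin of each log line:
  1: emitted by main (line 31)
  2: emitted by count_flags (line 8)
  3: emitted by fold_scores (line 2)
  4: emitted by count_flags (line 10)
  5: emitted by tally_events (line 15)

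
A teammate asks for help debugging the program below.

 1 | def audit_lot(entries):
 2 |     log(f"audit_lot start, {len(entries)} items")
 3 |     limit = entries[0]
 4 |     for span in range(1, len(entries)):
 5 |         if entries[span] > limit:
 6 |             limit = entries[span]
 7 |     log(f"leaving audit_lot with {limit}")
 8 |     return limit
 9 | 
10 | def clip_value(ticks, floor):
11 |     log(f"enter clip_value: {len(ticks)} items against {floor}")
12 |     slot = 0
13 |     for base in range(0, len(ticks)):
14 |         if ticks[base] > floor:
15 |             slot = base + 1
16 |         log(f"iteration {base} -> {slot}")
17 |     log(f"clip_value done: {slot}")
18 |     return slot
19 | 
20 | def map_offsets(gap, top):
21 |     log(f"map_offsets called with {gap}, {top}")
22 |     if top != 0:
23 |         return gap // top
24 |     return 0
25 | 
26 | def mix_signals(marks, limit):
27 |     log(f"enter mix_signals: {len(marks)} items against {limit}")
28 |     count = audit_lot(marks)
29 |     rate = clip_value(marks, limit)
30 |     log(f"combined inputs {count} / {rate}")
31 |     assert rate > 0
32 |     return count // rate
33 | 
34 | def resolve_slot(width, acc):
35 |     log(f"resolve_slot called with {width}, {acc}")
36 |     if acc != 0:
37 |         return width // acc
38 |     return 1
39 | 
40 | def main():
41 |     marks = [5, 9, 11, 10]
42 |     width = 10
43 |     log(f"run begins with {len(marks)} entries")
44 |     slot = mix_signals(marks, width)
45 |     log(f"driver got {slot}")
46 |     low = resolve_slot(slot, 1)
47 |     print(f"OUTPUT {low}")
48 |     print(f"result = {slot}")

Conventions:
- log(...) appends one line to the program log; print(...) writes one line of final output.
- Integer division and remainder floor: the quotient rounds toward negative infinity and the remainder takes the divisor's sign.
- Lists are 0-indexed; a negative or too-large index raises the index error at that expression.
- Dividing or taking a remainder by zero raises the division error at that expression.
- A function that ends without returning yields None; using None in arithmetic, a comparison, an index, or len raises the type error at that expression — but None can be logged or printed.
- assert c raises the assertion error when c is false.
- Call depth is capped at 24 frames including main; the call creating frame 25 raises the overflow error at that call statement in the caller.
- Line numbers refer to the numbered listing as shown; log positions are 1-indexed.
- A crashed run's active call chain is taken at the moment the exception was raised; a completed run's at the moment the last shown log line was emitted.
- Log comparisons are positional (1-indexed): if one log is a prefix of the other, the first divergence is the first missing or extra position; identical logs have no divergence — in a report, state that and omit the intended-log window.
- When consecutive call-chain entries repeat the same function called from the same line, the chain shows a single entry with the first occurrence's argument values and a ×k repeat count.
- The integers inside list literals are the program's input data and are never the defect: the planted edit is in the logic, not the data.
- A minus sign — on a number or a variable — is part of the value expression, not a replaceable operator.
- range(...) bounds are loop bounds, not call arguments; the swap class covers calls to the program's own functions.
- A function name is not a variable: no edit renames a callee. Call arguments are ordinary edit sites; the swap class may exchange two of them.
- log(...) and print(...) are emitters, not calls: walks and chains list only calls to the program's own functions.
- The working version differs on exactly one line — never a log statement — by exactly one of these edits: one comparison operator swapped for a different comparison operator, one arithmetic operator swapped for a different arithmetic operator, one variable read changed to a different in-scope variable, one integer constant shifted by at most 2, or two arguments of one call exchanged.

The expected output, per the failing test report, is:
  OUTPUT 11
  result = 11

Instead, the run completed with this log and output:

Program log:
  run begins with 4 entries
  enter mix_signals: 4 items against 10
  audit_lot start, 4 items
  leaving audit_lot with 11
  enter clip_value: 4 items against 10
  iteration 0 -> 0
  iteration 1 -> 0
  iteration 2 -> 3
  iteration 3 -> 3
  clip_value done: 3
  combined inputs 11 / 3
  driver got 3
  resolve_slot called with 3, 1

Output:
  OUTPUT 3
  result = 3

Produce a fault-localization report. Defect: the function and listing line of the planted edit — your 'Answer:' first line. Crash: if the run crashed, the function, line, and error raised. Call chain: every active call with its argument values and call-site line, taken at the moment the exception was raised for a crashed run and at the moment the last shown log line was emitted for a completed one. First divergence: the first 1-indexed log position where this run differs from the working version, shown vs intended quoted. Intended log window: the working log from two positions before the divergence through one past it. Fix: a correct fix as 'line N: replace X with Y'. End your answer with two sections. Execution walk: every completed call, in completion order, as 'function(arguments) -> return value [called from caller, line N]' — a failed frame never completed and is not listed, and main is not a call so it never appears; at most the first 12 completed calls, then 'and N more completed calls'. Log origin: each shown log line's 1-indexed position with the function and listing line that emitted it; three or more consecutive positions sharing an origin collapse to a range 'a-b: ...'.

Answer: the defect is in clip_value at line 15.
Key observation: Everything matches until log position 8, which reads 'iteration 2 -> 3' in place of 'iteration 2 -> 1'.
Call chain: main -> resolve_slot(3, 1) (called at line 46).
First divergence: position 8 — the shown line 'iteration 2 -> 3' should read 'iteration 2 -> 1'.
Intended log window:
  6: iteration 0 -> 0
  7: iteration 1 -> 0
  8: iteration 2 -> 1
  9: iteration 3 -> 1
Execution walk:
  audit_lot([5, 9, 11, 10]) -> 11  [called from mix_signals, line 28]
  clip_value([5, 9, 11, 10], 10) -> 3  [called from mix_signals, line 29]
  mix_signals([5, 9, 11, 10], 10) -> 3  [called from main, line 44]
  resolve_slot(3, 1) -> 3  [called from main, line 46]
Log origins:
  1: from main, line 43
  2: from mix_signals, line 27
  3: from audit_lot, line 2
  4: from audit_lot, line 7
  5: from clip_value, line 11
  6-9: from clip_value, line 16
  10: from clip_value, line 17
  11: from mix_signals, line 30
  12: from main, line 45
  13: from resolve_slot, line 35
A correct fix: line 15: replace `base` with `slot`.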